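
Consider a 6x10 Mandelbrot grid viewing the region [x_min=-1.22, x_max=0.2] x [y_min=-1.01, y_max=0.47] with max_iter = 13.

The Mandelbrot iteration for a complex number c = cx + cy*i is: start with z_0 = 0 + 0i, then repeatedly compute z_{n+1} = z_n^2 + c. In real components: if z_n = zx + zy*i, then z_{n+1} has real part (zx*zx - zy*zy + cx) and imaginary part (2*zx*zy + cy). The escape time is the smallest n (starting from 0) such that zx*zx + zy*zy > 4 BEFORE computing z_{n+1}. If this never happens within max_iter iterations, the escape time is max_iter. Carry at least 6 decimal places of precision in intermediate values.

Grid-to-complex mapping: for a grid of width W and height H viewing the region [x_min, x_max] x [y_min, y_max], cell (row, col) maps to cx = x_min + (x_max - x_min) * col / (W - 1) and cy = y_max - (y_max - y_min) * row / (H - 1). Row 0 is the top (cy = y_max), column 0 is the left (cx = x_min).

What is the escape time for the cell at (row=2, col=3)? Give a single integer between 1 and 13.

z_0 = 0 + 0i, c = -0.3680 + 0.1411i
Iter 1: z = -0.3680 + 0.1411i, |z|^2 = 0.1553
Iter 2: z = -0.2525 + 0.0373i, |z|^2 = 0.0651
Iter 3: z = -0.3056 + 0.1223i, |z|^2 = 0.1084
Iter 4: z = -0.2895 + 0.0664i, |z|^2 = 0.0882
Iter 5: z = -0.2886 + 0.1027i, |z|^2 = 0.0938
Iter 6: z = -0.2953 + 0.0818i, |z|^2 = 0.0939
Iter 7: z = -0.2875 + 0.0928i, |z|^2 = 0.0913
Iter 8: z = -0.2939 + 0.0878i, |z|^2 = 0.0941
Iter 9: z = -0.2893 + 0.0895i, |z|^2 = 0.0917
Iter 10: z = -0.2923 + 0.0893i, |z|^2 = 0.0934
Iter 11: z = -0.2905 + 0.0889i, |z|^2 = 0.0923
Iter 12: z = -0.2915 + 0.0895i, |z|^2 = 0.0930

Answer: 13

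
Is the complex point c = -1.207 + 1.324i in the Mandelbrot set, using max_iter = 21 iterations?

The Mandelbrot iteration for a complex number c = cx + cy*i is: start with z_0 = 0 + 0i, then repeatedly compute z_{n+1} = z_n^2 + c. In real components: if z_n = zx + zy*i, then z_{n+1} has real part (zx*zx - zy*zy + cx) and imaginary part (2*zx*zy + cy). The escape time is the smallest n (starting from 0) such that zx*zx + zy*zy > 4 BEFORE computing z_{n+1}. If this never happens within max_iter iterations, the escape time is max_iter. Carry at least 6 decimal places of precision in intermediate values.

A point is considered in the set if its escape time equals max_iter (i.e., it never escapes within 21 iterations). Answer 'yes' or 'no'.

Answer: no

Derivation:
z_0 = 0 + 0i, c = -1.2070 + 1.3240i
Iter 1: z = -1.2070 + 1.3240i, |z|^2 = 3.2098
Iter 2: z = -1.5031 + -1.8721i, |z|^2 = 5.7643
Escaped at iteration 2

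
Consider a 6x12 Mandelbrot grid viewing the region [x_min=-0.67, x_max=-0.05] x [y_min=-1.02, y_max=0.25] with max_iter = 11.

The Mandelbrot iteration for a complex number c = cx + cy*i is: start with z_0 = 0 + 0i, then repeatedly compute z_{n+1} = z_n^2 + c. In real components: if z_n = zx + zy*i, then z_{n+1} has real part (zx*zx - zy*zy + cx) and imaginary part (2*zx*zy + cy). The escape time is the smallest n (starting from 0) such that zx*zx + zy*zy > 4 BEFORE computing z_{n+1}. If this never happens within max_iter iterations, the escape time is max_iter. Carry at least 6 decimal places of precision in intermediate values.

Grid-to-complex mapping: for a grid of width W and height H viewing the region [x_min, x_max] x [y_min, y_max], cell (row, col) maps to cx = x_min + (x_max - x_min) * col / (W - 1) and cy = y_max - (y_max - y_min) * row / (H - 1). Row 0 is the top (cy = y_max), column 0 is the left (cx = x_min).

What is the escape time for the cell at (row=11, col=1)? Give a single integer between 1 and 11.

Answer: 4

Derivation:
z_0 = 0 + 0i, c = -0.5460 + -1.0200i
Iter 1: z = -0.5460 + -1.0200i, |z|^2 = 1.3385
Iter 2: z = -1.2883 + 0.0938i, |z|^2 = 1.6685
Iter 3: z = 1.1049 + -1.2618i, |z|^2 = 2.8128
Iter 4: z = -0.9174 + -3.8082i, |z|^2 = 15.3441
Escaped at iteration 4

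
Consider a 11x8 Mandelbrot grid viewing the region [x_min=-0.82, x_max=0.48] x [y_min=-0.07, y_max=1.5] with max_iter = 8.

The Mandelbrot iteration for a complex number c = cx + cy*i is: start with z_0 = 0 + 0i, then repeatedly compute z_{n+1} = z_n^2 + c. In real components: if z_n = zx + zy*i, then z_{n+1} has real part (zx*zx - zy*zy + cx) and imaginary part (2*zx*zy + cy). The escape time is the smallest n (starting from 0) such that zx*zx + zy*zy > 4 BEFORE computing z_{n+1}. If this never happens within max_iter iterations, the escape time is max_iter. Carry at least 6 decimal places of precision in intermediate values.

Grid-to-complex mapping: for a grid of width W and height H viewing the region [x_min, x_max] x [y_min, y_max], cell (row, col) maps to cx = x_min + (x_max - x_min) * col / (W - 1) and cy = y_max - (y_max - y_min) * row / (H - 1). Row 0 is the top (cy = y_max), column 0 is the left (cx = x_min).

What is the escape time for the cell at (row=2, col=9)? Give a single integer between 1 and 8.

z_0 = 0 + 0i, c = 0.3500 + 1.0514i
Iter 1: z = 0.3500 + 1.0514i, |z|^2 = 1.2280
Iter 2: z = -0.6330 + 1.7874i, |z|^2 = 3.5956
Iter 3: z = -2.4442 + -1.2115i, |z|^2 = 7.4418
Escaped at iteration 3

Answer: 3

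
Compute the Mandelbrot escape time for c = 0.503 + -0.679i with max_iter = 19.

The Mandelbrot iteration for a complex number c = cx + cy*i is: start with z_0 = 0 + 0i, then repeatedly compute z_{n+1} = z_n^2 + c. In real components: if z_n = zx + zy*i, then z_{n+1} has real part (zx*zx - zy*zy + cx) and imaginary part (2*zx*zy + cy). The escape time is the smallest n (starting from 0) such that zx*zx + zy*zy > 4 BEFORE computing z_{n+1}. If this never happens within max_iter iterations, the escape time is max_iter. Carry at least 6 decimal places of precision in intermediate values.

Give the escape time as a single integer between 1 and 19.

Answer: 4

Derivation:
z_0 = 0 + 0i, c = 0.5030 + -0.6790i
Iter 1: z = 0.5030 + -0.6790i, |z|^2 = 0.7141
Iter 2: z = 0.2950 + -1.3621i, |z|^2 = 1.9423
Iter 3: z = -1.2652 + -1.4825i, |z|^2 = 3.7987
Iter 4: z = -0.0941 + 3.0725i, |z|^2 = 9.4493
Escaped at iteration 4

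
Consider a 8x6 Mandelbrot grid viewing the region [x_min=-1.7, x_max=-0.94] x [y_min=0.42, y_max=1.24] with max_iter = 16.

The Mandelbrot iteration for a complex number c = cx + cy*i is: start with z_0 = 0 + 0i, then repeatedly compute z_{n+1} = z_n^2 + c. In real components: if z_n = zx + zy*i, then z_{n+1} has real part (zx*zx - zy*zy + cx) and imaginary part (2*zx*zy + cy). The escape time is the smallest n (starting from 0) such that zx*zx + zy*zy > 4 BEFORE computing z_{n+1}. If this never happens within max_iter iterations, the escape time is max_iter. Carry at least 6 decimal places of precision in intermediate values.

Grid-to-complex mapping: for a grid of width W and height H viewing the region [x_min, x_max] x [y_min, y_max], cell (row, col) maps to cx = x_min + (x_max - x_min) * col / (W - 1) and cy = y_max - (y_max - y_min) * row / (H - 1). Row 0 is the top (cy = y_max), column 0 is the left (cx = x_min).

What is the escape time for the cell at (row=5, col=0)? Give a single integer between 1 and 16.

Answer: 3

Derivation:
z_0 = 0 + 0i, c = -1.7000 + 0.4200i
Iter 1: z = -1.7000 + 0.4200i, |z|^2 = 3.0664
Iter 2: z = 1.0136 + -1.0080i, |z|^2 = 2.0434
Iter 3: z = -1.6887 + -1.6234i, |z|^2 = 5.4871
Escaped at iteration 3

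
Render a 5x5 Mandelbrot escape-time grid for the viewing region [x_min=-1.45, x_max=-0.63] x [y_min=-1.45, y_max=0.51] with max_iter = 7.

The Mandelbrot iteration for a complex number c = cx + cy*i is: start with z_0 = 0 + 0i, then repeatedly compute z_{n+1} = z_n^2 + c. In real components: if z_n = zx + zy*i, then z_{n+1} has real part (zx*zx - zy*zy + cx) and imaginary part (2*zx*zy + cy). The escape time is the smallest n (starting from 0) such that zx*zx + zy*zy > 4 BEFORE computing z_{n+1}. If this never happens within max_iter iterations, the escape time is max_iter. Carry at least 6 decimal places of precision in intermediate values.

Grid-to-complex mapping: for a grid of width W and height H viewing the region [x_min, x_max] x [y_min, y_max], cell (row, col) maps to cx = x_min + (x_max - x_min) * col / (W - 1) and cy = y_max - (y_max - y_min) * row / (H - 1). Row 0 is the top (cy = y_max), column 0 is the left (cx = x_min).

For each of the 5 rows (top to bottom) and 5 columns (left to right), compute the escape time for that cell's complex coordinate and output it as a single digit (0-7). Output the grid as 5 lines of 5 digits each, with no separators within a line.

Answer: 34567
77777
35567
33334
12222

Derivation:
(row=0, col=0): c = -1.4500 + 0.5100i → escape time 3
(row=0, col=1): c = -1.2450 + 0.5100i → escape time 4
(row=0, col=2): c = -1.0400 + 0.5100i → escape time 5
(row=0, col=3): c = -0.8350 + 0.5100i → escape time 6
(row=0, col=4): c = -0.6300 + 0.5100i → escape time 7
(row=1, col=0): c = -1.4500 + 0.0200i → escape time 7
(row=1, col=1): c = -1.2450 + 0.0200i → escape time 7
(row=1, col=2): c = -1.0400 + 0.0200i → escape time 7
(row=1, col=3): c = -0.8350 + 0.0200i → escape time 7
(row=1, col=4): c = -0.6300 + 0.0200i → escape time 7
(row=2, col=0): c = -1.4500 + -0.4700i → escape time 3
(row=2, col=1): c = -1.2450 + -0.4700i → escape time 5
(row=2, col=2): c = -1.0400 + -0.4700i → escape time 5
(row=2, col=3): c = -0.8350 + -0.4700i → escape time 6
(row=2, col=4): c = -0.6300 + -0.4700i → escape time 7
(row=3, col=0): c = -1.4500 + -0.9600i → escape time 3
(row=3, col=1): c = -1.2450 + -0.9600i → escape time 3
(row=3, col=2): c = -1.0400 + -0.9600i → escape time 3
(row=3, col=3): c = -0.8350 + -0.9600i → escape time 3
(row=3, col=4): c = -0.6300 + -0.9600i → escape time 4
(row=4, col=0): c = -1.4500 + -1.4500i → escape time 1
(row=4, col=1): c = -1.2450 + -1.4500i → escape time 2
(row=4, col=2): c = -1.0400 + -1.4500i → escape time 2
(row=4, col=3): c = -0.8350 + -1.4500i → escape time 2
(row=4, col=4): c = -0.6300 + -1.4500i → escape time 2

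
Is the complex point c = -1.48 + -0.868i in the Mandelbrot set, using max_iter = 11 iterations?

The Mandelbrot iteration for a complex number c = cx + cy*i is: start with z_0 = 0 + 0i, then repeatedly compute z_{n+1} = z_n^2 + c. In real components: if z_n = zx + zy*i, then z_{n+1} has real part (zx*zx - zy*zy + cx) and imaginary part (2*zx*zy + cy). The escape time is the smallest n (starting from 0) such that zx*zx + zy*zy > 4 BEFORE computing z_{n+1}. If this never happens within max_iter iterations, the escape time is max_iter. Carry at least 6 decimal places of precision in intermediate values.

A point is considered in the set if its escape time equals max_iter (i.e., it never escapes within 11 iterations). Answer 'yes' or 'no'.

z_0 = 0 + 0i, c = -1.4800 + -0.8680i
Iter 1: z = -1.4800 + -0.8680i, |z|^2 = 2.9438
Iter 2: z = -0.0430 + 1.7013i, |z|^2 = 2.8962
Iter 3: z = -4.3725 + -1.0144i, |z|^2 = 20.1478
Escaped at iteration 3

Answer: no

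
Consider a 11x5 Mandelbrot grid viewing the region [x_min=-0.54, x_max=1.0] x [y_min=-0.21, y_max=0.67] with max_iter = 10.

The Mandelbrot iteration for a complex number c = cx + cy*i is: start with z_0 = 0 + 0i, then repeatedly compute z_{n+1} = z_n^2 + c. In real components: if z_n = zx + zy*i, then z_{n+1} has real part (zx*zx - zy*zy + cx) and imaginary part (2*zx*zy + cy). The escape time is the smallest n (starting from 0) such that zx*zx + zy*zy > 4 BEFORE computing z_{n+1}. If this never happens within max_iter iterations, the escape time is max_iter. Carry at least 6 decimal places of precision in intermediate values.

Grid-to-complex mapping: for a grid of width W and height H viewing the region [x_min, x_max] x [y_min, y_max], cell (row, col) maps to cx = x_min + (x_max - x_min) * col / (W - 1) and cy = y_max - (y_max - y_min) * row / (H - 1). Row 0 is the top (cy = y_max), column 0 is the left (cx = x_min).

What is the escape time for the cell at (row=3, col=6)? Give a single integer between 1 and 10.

z_0 = 0 + 0i, c = 0.3840 + 0.0100i
Iter 1: z = 0.3840 + 0.0100i, |z|^2 = 0.1476
Iter 2: z = 0.5314 + 0.0177i, |z|^2 = 0.2827
Iter 3: z = 0.6660 + 0.0288i, |z|^2 = 0.4444
Iter 4: z = 0.8268 + 0.0483i, |z|^2 = 0.6859
Iter 5: z = 1.0652 + 0.0899i, |z|^2 = 1.1427
Iter 6: z = 1.5106 + 0.2016i, |z|^2 = 2.3224
Iter 7: z = 2.6251 + 0.6191i, |z|^2 = 7.2746
Escaped at iteration 7

Answer: 7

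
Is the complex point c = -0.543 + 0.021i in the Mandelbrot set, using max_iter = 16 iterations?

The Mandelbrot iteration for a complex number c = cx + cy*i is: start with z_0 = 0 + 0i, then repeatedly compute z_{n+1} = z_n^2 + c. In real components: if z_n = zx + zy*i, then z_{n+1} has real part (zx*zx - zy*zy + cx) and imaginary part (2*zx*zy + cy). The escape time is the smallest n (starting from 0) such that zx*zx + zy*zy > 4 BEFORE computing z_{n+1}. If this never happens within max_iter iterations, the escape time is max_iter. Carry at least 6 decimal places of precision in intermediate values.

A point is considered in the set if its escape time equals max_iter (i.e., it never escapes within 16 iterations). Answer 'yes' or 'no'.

Answer: yes

Derivation:
z_0 = 0 + 0i, c = -0.5430 + 0.0210i
Iter 1: z = -0.5430 + 0.0210i, |z|^2 = 0.2953
Iter 2: z = -0.2486 + -0.0018i, |z|^2 = 0.0618
Iter 3: z = -0.4812 + 0.0219i, |z|^2 = 0.2320
Iter 4: z = -0.3119 + -0.0001i, |z|^2 = 0.0973
Iter 5: z = -0.4457 + 0.0210i, |z|^2 = 0.1991
Iter 6: z = -0.3448 + 0.0022i, |z|^2 = 0.1189
Iter 7: z = -0.4241 + 0.0195i, |z|^2 = 0.1803
Iter 8: z = -0.3635 + 0.0045i, |z|^2 = 0.1321
Iter 9: z = -0.4109 + 0.0177i, |z|^2 = 0.1691
Iter 10: z = -0.3745 + 0.0064i, |z|^2 = 0.1403
Iter 11: z = -0.4028 + 0.0162i, |z|^2 = 0.1625
Iter 12: z = -0.3810 + 0.0080i, |z|^2 = 0.1452
Iter 13: z = -0.3979 + 0.0149i, |z|^2 = 0.1585
Iter 14: z = -0.3849 + 0.0091i, |z|^2 = 0.1482
Iter 15: z = -0.3949 + 0.0140i, |z|^2 = 0.1562
Did not escape in 16 iterations → in set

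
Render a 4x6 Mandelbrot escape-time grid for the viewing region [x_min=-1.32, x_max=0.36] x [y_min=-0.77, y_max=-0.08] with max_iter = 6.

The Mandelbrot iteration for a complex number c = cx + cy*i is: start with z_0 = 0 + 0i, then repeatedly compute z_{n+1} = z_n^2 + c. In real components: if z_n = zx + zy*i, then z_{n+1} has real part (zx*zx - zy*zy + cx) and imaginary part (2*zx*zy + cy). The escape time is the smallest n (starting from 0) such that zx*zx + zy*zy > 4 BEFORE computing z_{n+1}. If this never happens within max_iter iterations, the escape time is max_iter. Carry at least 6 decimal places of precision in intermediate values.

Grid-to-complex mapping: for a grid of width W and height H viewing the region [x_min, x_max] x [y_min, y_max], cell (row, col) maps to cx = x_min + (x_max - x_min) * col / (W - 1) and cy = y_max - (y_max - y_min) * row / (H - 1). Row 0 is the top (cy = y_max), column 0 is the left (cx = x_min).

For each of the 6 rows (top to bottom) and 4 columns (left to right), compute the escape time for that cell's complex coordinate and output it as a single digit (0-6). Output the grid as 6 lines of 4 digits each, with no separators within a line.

Answer: 6666
6666
6666
4666
3566
3464

Derivation:
(row=0, col=0): c = -1.3200 + -0.0800i → escape time 6
(row=0, col=1): c = -0.7600 + -0.0800i → escape time 6
(row=0, col=2): c = -0.2000 + -0.0800i → escape time 6
(row=0, col=3): c = 0.3600 + -0.0800i → escape time 6
(row=1, col=0): c = -1.3200 + -0.2180i → escape time 6
(row=1, col=1): c = -0.7600 + -0.2180i → escape time 6
(row=1, col=2): c = -0.2000 + -0.2180i → escape time 6
(row=1, col=3): c = 0.3600 + -0.2180i → escape time 6
(row=2, col=0): c = -1.3200 + -0.3560i → escape time 6
(row=2, col=1): c = -0.7600 + -0.3560i → escape time 6
(row=2, col=2): c = -0.2000 + -0.3560i → escape time 6
(row=2, col=3): c = 0.3600 + -0.3560i → escape time 6
(row=3, col=0): c = -1.3200 + -0.4940i → escape time 4
(row=3, col=1): c = -0.7600 + -0.4940i → escape time 6
(row=3, col=2): c = -0.2000 + -0.4940i → escape time 6
(row=3, col=3): c = 0.3600 + -0.4940i → escape time 6
(row=4, col=0): c = -1.3200 + -0.6320i → escape time 3
(row=4, col=1): c = -0.7600 + -0.6320i → escape time 5
(row=4, col=2): c = -0.2000 + -0.6320i → escape time 6
(row=4, col=3): c = 0.3600 + -0.6320i → escape time 6
(row=5, col=0): c = -1.3200 + -0.7700i → escape time 3
(row=5, col=1): c = -0.7600 + -0.7700i → escape time 4
(row=5, col=2): c = -0.2000 + -0.7700i → escape time 6
(row=5, col=3): c = 0.3600 + -0.7700i → escape time 4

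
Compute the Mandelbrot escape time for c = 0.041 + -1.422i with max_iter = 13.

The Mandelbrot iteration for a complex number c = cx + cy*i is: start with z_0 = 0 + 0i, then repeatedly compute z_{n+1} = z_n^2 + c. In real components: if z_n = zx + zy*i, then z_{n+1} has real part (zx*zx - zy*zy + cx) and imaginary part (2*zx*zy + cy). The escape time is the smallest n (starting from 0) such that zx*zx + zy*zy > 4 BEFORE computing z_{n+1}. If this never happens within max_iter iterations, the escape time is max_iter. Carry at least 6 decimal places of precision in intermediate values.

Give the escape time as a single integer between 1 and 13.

z_0 = 0 + 0i, c = 0.0410 + -1.4220i
Iter 1: z = 0.0410 + -1.4220i, |z|^2 = 2.0238
Iter 2: z = -1.9794 + -1.5386i, |z|^2 = 6.2853
Escaped at iteration 2

Answer: 2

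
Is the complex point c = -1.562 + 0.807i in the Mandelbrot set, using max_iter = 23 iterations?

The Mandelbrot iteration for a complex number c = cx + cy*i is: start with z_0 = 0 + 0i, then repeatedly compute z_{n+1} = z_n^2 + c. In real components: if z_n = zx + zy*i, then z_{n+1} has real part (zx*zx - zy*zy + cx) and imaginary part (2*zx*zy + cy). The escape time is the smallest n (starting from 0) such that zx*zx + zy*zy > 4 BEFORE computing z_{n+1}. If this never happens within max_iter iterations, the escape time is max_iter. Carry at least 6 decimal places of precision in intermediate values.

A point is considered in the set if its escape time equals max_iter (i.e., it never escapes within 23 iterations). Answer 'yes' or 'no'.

z_0 = 0 + 0i, c = -1.5620 + 0.8070i
Iter 1: z = -1.5620 + 0.8070i, |z|^2 = 3.0911
Iter 2: z = 0.2266 + -1.7141i, |z|^2 = 2.9894
Iter 3: z = -4.4487 + 0.0302i, |z|^2 = 19.7917
Escaped at iteration 3

Answer: no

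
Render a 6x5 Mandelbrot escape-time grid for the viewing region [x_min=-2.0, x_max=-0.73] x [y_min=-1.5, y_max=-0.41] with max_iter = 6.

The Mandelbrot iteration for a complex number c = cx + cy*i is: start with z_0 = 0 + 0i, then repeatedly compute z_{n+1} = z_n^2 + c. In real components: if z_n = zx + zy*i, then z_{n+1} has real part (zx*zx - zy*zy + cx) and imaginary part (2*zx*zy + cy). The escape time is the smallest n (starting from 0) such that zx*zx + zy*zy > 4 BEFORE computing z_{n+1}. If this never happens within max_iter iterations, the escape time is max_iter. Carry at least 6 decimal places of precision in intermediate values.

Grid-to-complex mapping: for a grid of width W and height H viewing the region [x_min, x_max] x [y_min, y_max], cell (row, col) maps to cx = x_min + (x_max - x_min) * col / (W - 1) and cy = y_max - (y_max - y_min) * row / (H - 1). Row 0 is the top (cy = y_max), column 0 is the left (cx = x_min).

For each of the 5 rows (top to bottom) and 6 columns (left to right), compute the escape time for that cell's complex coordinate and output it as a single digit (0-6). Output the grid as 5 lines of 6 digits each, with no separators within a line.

(row=0, col=0): c = -2.0000 + -0.4100i → escape time 1
(row=0, col=1): c = -1.7460 + -0.4100i → escape time 3
(row=0, col=2): c = -1.4920 + -0.4100i → escape time 4
(row=0, col=3): c = -1.2380 + -0.4100i → escape time 6
(row=0, col=4): c = -0.9840 + -0.4100i → escape time 6
(row=0, col=5): c = -0.7300 + -0.4100i → escape time 6
(row=1, col=0): c = -2.0000 + -0.6825i → escape time 1
(row=1, col=1): c = -1.7460 + -0.6825i → escape time 3
(row=1, col=2): c = -1.4920 + -0.6825i → escape time 3
(row=1, col=3): c = -1.2380 + -0.6825i → escape time 3
(row=1, col=4): c = -0.9840 + -0.6825i → escape time 4
(row=1, col=5): c = -0.7300 + -0.6825i → escape time 5
(row=2, col=0): c = -2.0000 + -0.9550i → escape time 1
(row=2, col=1): c = -1.7460 + -0.9550i → escape time 2
(row=2, col=2): c = -1.4920 + -0.9550i → escape time 3
(row=2, col=3): c = -1.2380 + -0.9550i → escape time 3
(row=2, col=4): c = -0.9840 + -0.9550i → escape time 3
(row=2, col=5): c = -0.7300 + -0.9550i → escape time 4
(row=3, col=0): c = -2.0000 + -1.2275i → escape time 1
(row=3, col=1): c = -1.7460 + -1.2275i → escape time 1
(row=3, col=2): c = -1.4920 + -1.2275i → escape time 2
(row=3, col=3): c = -1.2380 + -1.2275i → escape time 2
(row=3, col=4): c = -0.9840 + -1.2275i → escape time 3
(row=3, col=5): c = -0.7300 + -1.2275i → escape time 3
(row=4, col=0): c = -2.0000 + -1.5000i → escape time 1
(row=4, col=1): c = -1.7460 + -1.5000i → escape time 1
(row=4, col=2): c = -1.4920 + -1.5000i → escape time 1
(row=4, col=3): c = -1.2380 + -1.5000i → escape time 2
(row=4, col=4): c = -0.9840 + -1.5000i → escape time 2
(row=4, col=5): c = -0.7300 + -1.5000i → escape time 2

Answer: 134666
133345
123334
112233
111222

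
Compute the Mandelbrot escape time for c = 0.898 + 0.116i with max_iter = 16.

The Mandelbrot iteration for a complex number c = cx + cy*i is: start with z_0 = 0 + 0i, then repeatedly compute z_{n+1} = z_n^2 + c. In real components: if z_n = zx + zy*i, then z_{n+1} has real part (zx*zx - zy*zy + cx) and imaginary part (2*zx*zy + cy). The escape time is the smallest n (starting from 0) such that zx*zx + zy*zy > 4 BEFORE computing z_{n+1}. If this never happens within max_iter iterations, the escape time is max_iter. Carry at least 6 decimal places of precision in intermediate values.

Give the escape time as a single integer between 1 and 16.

z_0 = 0 + 0i, c = 0.8980 + 0.1160i
Iter 1: z = 0.8980 + 0.1160i, |z|^2 = 0.8199
Iter 2: z = 1.6909 + 0.3243i, |z|^2 = 2.9645
Iter 3: z = 3.6521 + 1.2129i, |z|^2 = 14.8090
Escaped at iteration 3

Answer: 3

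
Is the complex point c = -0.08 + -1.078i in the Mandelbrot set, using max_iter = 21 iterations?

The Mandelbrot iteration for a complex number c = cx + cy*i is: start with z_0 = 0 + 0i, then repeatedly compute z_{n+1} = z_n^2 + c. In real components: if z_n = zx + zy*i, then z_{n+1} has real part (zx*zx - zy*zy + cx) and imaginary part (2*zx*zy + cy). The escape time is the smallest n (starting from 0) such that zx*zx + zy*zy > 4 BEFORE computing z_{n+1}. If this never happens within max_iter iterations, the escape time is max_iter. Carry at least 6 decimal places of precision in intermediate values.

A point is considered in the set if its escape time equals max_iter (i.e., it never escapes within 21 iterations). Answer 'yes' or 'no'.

z_0 = 0 + 0i, c = -0.0800 + -1.0780i
Iter 1: z = -0.0800 + -1.0780i, |z|^2 = 1.1685
Iter 2: z = -1.2357 + -0.9055i, |z|^2 = 2.3469
Iter 3: z = 0.6269 + 1.1599i, |z|^2 = 1.7384
Iter 4: z = -1.0322 + 0.3764i, |z|^2 = 1.2072
Iter 5: z = 0.8439 + -1.8550i, |z|^2 = 4.1531
Escaped at iteration 5

Answer: no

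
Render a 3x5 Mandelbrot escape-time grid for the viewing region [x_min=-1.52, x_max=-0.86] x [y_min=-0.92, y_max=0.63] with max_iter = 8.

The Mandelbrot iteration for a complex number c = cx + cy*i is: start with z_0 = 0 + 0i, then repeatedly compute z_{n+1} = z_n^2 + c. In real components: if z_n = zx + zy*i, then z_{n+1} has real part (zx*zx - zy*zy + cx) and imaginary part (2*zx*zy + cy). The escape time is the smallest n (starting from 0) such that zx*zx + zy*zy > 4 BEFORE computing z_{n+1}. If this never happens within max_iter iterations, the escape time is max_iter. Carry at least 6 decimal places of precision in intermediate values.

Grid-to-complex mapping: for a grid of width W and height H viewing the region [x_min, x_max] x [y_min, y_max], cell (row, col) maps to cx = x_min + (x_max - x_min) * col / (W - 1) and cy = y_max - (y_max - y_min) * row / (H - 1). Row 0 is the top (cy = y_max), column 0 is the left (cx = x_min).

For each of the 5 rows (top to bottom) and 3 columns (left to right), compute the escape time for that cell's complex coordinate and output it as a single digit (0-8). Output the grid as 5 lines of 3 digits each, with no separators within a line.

Answer: 335
588
688
345
333

Derivation:
(row=0, col=0): c = -1.5200 + 0.6300i → escape time 3
(row=0, col=1): c = -1.1900 + 0.6300i → escape time 3
(row=0, col=2): c = -0.8600 + 0.6300i → escape time 5
(row=1, col=0): c = -1.5200 + 0.2425i → escape time 5
(row=1, col=1): c = -1.1900 + 0.2425i → escape time 8
(row=1, col=2): c = -0.8600 + 0.2425i → escape time 8
(row=2, col=0): c = -1.5200 + -0.1450i → escape time 6
(row=2, col=1): c = -1.1900 + -0.1450i → escape time 8
(row=2, col=2): c = -0.8600 + -0.1450i → escape time 8
(row=3, col=0): c = -1.5200 + -0.5325i → escape time 3
(row=3, col=1): c = -1.1900 + -0.5325i → escape time 4
(row=3, col=2): c = -0.8600 + -0.5325i → escape time 5
(row=4, col=0): c = -1.5200 + -0.9200i → escape time 3
(row=4, col=1): c = -1.1900 + -0.9200i → escape time 3
(row=4, col=2): c = -0.8600 + -0.9200i → escape time 3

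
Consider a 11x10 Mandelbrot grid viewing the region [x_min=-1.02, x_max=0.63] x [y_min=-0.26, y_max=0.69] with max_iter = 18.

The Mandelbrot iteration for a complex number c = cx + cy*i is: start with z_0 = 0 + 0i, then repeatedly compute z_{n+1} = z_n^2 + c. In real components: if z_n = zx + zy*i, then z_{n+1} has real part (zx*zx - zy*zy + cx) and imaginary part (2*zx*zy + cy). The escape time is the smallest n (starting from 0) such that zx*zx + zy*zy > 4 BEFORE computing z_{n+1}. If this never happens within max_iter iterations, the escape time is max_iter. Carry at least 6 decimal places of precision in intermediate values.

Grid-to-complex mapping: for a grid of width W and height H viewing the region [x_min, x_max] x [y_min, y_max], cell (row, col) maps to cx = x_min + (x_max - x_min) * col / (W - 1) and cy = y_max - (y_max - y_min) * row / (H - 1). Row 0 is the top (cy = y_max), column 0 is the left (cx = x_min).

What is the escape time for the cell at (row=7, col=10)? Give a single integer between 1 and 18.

Answer: 4

Derivation:
z_0 = 0 + 0i, c = 0.6300 + -0.0489i
Iter 1: z = 0.6300 + -0.0489i, |z|^2 = 0.3993
Iter 2: z = 1.0245 + -0.1105i, |z|^2 = 1.0618
Iter 3: z = 1.6674 + -0.2753i, |z|^2 = 2.8560
Iter 4: z = 3.3345 + -0.9669i, |z|^2 = 12.0537
Escaped at iteration 4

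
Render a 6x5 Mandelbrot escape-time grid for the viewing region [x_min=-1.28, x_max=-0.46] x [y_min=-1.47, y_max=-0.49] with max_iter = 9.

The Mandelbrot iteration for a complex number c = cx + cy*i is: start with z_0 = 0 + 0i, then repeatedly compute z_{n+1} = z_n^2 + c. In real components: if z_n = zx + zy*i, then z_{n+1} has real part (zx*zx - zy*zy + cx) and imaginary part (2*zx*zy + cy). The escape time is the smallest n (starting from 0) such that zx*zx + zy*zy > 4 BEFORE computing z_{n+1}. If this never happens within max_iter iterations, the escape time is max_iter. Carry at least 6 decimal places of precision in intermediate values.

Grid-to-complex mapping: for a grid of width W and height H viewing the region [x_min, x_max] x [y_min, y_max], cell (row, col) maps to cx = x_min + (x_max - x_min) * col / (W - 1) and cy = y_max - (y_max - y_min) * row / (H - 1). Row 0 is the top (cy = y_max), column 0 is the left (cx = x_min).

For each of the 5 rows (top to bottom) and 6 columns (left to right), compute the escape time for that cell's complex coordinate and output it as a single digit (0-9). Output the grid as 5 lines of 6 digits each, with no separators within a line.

Answer: 455699
334457
333344
223333
222222

Derivation:
(row=0, col=0): c = -1.2800 + -0.4900i → escape time 4
(row=0, col=1): c = -1.1160 + -0.4900i → escape time 5
(row=0, col=2): c = -0.9520 + -0.4900i → escape time 5
(row=0, col=3): c = -0.7880 + -0.4900i → escape time 6
(row=0, col=4): c = -0.6240 + -0.4900i → escape time 9
(row=0, col=5): c = -0.4600 + -0.4900i → escape time 9
(row=1, col=0): c = -1.2800 + -0.7350i → escape time 3
(row=1, col=1): c = -1.1160 + -0.7350i → escape time 3
(row=1, col=2): c = -0.9520 + -0.7350i → escape time 4
(row=1, col=3): c = -0.7880 + -0.7350i → escape time 4
(row=1, col=4): c = -0.6240 + -0.7350i → escape time 5
(row=1, col=5): c = -0.4600 + -0.7350i → escape time 7
(row=2, col=0): c = -1.2800 + -0.9800i → escape time 3
(row=2, col=1): c = -1.1160 + -0.9800i → escape time 3
(row=2, col=2): c = -0.9520 + -0.9800i → escape time 3
(row=2, col=3): c = -0.7880 + -0.9800i → escape time 3
(row=2, col=4): c = -0.6240 + -0.9800i → escape time 4
(row=2, col=5): c = -0.4600 + -0.9800i → escape time 4
(row=3, col=0): c = -1.2800 + -1.2250i → escape time 2
(row=3, col=1): c = -1.1160 + -1.2250i → escape time 2
(row=3, col=2): c = -0.9520 + -1.2250i → escape time 3
(row=3, col=3): c = -0.7880 + -1.2250i → escape time 3
(row=3, col=4): c = -0.6240 + -1.2250i → escape time 3
(row=3, col=5): c = -0.4600 + -1.2250i → escape time 3
(row=4, col=0): c = -1.2800 + -1.4700i → escape time 2
(row=4, col=1): c = -1.1160 + -1.4700i → escape time 2
(row=4, col=2): c = -0.9520 + -1.4700i → escape time 2
(row=4, col=3): c = -0.7880 + -1.4700i → escape time 2
(row=4, col=4): c = -0.6240 + -1.4700i → escape time 2
(row=4, col=5): c = -0.4600 + -1.4700i → escape time 2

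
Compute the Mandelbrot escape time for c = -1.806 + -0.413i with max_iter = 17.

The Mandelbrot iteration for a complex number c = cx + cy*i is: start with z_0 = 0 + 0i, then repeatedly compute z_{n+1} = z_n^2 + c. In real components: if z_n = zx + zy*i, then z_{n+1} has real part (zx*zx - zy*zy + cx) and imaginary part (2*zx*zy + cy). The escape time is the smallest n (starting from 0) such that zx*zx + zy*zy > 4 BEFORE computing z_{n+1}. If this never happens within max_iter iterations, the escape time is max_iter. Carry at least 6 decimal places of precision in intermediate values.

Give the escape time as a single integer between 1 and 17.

Answer: 3

Derivation:
z_0 = 0 + 0i, c = -1.8060 + -0.4130i
Iter 1: z = -1.8060 + -0.4130i, |z|^2 = 3.4322
Iter 2: z = 1.2851 + 1.0788i, |z|^2 = 2.8151
Iter 3: z = -1.3183 + 2.3595i, |z|^2 = 7.3054
Escaped at iteration 3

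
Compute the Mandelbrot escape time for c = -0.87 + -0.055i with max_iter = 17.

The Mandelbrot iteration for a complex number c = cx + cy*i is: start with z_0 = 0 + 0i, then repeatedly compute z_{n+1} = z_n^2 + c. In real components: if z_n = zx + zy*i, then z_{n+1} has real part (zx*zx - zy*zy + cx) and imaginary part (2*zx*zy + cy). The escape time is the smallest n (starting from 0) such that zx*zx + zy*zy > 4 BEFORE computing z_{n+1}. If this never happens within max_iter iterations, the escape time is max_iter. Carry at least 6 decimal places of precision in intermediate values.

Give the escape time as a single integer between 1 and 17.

z_0 = 0 + 0i, c = -0.8700 + -0.0550i
Iter 1: z = -0.8700 + -0.0550i, |z|^2 = 0.7599
Iter 2: z = -0.1161 + 0.0407i, |z|^2 = 0.0151
Iter 3: z = -0.8582 + -0.0645i, |z|^2 = 0.7406
Iter 4: z = -0.1377 + 0.0556i, |z|^2 = 0.0221
Iter 5: z = -0.8541 + -0.0703i, |z|^2 = 0.7345
Iter 6: z = -0.1454 + 0.0651i, |z|^2 = 0.0254
Iter 7: z = -0.8531 + -0.0739i, |z|^2 = 0.7332
Iter 8: z = -0.1477 + 0.0712i, |z|^2 = 0.0269
Iter 9: z = -0.8533 + -0.0760i, |z|^2 = 0.7338
Iter 10: z = -0.1477 + 0.0747i, |z|^2 = 0.0274
Iter 11: z = -0.8538 + -0.0771i, |z|^2 = 0.7348
Iter 12: z = -0.1470 + 0.0766i, |z|^2 = 0.0275
Iter 13: z = -0.8542 + -0.0775i, |z|^2 = 0.7358
Iter 14: z = -0.1463 + 0.0775i, |z|^2 = 0.0274
Iter 15: z = -0.8546 + -0.0777i, |z|^2 = 0.7364
Iter 16: z = -0.1457 + 0.0777i, |z|^2 = 0.0273

Answer: 17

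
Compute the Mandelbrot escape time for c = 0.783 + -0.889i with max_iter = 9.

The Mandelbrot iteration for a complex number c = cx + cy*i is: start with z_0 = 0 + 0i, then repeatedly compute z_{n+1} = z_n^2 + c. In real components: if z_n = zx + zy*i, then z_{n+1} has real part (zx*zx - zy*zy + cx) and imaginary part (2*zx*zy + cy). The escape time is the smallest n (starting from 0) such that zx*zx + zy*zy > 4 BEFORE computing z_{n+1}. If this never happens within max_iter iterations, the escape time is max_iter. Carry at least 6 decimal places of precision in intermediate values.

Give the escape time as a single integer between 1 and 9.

Answer: 2

Derivation:
z_0 = 0 + 0i, c = 0.7830 + -0.8890i
Iter 1: z = 0.7830 + -0.8890i, |z|^2 = 1.4034
Iter 2: z = 0.6058 + -2.2812i, |z|^2 = 5.5707
Escaped at iteration 2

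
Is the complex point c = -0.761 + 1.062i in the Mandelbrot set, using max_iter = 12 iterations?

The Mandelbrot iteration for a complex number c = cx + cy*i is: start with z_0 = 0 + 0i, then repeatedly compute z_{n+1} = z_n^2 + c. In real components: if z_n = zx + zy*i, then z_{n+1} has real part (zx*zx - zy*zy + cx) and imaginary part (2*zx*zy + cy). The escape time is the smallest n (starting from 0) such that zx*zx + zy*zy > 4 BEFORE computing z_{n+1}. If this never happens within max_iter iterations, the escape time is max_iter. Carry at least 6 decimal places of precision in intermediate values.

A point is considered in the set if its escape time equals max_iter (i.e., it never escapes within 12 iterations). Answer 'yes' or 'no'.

z_0 = 0 + 0i, c = -0.7610 + 1.0620i
Iter 1: z = -0.7610 + 1.0620i, |z|^2 = 1.7070
Iter 2: z = -1.3097 + -0.5544i, |z|^2 = 2.0227
Iter 3: z = 0.6471 + 2.5141i, |z|^2 = 6.7395
Escaped at iteration 3

Answer: no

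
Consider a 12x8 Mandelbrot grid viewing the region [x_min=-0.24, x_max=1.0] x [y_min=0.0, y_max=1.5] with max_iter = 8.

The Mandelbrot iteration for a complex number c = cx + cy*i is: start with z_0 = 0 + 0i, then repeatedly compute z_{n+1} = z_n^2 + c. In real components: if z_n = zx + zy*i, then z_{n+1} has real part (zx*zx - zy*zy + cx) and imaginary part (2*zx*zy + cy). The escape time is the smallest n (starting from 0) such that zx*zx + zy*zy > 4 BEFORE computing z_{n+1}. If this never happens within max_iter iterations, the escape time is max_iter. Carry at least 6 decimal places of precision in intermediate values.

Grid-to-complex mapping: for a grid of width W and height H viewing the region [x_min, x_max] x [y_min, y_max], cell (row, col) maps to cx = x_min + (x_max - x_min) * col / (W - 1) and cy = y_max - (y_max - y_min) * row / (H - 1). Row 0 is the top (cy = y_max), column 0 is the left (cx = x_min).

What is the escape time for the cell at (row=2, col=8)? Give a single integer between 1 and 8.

Answer: 2

Derivation:
z_0 = 0 + 0i, c = 0.6618 + 1.0714i
Iter 1: z = 0.6618 + 1.0714i, |z|^2 = 1.5860
Iter 2: z = -0.0481 + 2.4896i, |z|^2 = 6.2005
Escaped at iteration 2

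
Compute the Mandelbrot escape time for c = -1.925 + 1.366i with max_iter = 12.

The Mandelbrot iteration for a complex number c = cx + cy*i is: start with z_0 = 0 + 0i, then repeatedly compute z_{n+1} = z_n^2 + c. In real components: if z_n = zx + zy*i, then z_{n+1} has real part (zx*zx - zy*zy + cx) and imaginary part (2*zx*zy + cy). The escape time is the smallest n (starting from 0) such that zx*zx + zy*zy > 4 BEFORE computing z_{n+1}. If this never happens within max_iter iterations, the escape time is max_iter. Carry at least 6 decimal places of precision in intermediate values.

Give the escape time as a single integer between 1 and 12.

Answer: 1

Derivation:
z_0 = 0 + 0i, c = -1.9250 + 1.3660i
Iter 1: z = -1.9250 + 1.3660i, |z|^2 = 5.5716
Escaped at iteration 1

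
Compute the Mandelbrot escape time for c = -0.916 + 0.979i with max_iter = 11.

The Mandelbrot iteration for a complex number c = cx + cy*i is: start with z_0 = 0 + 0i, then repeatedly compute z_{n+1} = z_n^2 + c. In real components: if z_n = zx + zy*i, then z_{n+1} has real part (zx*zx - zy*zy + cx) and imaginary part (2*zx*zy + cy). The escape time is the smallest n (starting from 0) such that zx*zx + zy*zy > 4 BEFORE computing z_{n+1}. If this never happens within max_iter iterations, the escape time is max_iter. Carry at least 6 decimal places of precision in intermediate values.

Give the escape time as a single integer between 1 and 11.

z_0 = 0 + 0i, c = -0.9160 + 0.9790i
Iter 1: z = -0.9160 + 0.9790i, |z|^2 = 1.7975
Iter 2: z = -1.0354 + -0.8145i, |z|^2 = 1.7355
Iter 3: z = -0.5074 + 2.6657i, |z|^2 = 7.3634
Escaped at iteration 3

Answer: 3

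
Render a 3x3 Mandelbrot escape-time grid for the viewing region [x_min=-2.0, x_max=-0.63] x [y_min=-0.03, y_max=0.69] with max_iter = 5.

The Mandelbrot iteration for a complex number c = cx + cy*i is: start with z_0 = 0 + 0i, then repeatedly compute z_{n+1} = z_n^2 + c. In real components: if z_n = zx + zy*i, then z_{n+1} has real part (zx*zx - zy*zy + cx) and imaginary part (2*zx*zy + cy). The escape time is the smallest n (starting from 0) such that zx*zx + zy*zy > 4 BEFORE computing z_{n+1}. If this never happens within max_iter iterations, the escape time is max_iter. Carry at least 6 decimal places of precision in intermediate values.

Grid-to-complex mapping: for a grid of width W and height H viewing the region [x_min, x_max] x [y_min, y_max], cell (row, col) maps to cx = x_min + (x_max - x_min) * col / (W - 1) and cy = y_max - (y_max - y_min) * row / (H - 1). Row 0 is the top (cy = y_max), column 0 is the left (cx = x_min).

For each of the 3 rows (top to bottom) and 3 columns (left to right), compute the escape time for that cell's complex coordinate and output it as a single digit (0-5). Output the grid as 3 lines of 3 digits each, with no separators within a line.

(row=0, col=0): c = -2.0000 + 0.6900i → escape time 1
(row=0, col=1): c = -1.3150 + 0.6900i → escape time 3
(row=0, col=2): c = -0.6300 + 0.6900i → escape time 5
(row=1, col=0): c = -2.0000 + 0.3300i → escape time 1
(row=1, col=1): c = -1.3150 + 0.3300i → escape time 5
(row=1, col=2): c = -0.6300 + 0.3300i → escape time 5
(row=2, col=0): c = -2.0000 + -0.0300i → escape time 1
(row=2, col=1): c = -1.3150 + -0.0300i → escape time 5
(row=2, col=2): c = -0.6300 + -0.0300i → escape time 5

Answer: 135
155
155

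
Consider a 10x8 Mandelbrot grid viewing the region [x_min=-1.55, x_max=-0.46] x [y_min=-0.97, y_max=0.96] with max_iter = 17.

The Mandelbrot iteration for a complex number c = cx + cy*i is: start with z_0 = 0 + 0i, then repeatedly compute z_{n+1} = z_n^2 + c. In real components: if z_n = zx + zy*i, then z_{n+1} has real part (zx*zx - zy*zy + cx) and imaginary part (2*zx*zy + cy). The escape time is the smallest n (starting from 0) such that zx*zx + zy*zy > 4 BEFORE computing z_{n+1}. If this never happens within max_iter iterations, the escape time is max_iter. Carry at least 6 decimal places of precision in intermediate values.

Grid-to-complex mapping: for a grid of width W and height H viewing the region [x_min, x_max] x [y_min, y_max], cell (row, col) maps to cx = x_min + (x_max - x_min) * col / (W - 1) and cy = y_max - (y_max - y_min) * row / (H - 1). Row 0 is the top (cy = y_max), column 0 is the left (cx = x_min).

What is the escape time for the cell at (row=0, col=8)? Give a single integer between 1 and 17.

z_0 = 0 + 0i, c = -0.5811 + 0.9600i
Iter 1: z = -0.5811 + 0.9600i, |z|^2 = 1.2593
Iter 2: z = -1.1650 + -0.1557i, |z|^2 = 1.3815
Iter 3: z = 0.7519 + 1.3229i, |z|^2 = 2.3153
Iter 4: z = -1.7657 + 2.9494i, |z|^2 = 11.8164
Escaped at iteration 4

Answer: 4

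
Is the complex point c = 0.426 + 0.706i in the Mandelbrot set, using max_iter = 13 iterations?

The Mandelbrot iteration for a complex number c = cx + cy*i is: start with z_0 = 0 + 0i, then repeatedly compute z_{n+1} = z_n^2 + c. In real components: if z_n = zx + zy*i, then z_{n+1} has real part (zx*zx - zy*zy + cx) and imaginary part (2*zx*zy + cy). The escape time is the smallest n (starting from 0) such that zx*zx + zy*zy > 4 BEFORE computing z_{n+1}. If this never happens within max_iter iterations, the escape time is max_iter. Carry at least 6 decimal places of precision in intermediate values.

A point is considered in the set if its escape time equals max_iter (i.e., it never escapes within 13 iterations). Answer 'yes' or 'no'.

Answer: no

Derivation:
z_0 = 0 + 0i, c = 0.4260 + 0.7060i
Iter 1: z = 0.4260 + 0.7060i, |z|^2 = 0.6799
Iter 2: z = 0.1090 + 1.3075i, |z|^2 = 1.7215
Iter 3: z = -1.2717 + 0.9911i, |z|^2 = 2.5996
Iter 4: z = 1.0609 + -1.8149i, |z|^2 = 4.4192
Escaped at iteration 4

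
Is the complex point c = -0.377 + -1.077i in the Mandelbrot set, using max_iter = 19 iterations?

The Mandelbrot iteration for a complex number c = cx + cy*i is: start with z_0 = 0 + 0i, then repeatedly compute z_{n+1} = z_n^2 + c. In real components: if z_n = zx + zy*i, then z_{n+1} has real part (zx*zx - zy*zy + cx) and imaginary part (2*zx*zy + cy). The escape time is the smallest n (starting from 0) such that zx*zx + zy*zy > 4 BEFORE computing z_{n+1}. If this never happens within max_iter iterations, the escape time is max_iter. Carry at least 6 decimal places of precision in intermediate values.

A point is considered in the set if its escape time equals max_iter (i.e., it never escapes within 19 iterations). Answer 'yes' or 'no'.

Answer: no

Derivation:
z_0 = 0 + 0i, c = -0.3770 + -1.0770i
Iter 1: z = -0.3770 + -1.0770i, |z|^2 = 1.3021
Iter 2: z = -1.3948 + -0.2649i, |z|^2 = 2.0157
Iter 3: z = 1.4983 + -0.3379i, |z|^2 = 2.3590
Iter 4: z = 1.7536 + -2.0896i, |z|^2 = 7.4416
Escaped at iteration 4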